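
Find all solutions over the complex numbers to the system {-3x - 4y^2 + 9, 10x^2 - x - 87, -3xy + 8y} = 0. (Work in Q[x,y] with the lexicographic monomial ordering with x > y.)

{(3, 0)}

Compute a lex Gröbner basis by Buchberger's algorithm.
f_1 = -3x - 4y^2 + 9, LT = x.
f_2 = 10x^2 - x - 87, LT = x^2.
f_3 = -3xy + 8y, LT = xy.

S(f_1,f_2): lcm = x^2. S = 4/3xy^2 - 29/10x + 87/10.
  leading term xy^2: subtract (-4/9y^2)·f_1 from 4/3xy^2 - 29/10x + 87/10 → -29/10x - 16/9y^4 + 4y^2 + 87/10
  leading term x: subtract (29/30)·f_1 from -29/10x - 16/9y^4 + 4y^2 + 87/10 → -16/9y^4 + 118/15y^2
  leading term y^4: no divisor's leading term divides it; move -16/9y^4 to the remainder.
  leading term y^2: no divisor's leading term divides it; move 118/15y^2 to the remainder.
  remainder -16/9y^4 + 118/15y^2 ≠ 0; add h_4 = -16/9y^4 + 118/15y^2 to the basis.

S(f_1,f_3): lcm = xy. S = 4/3y^3 - 1/3y.
  leading term y^3: no divisor's leading term divides it; move 4/3y^3 to the remainder.
  leading term y: no divisor's leading term divides it; move -1/3y to the remainder.
  remainder 4/3y^3 - 1/3y ≠ 0; add h_5 = 4/3y^3 - 1/3y to the basis.

S(f_2,f_3): lcm = x^2y. S = 77/30xy - 87/10y.
  leading term xy: subtract (-77/90y)·f_1 from 77/30xy - 87/10y → -154/45y^3 - y
  leading term y^3: subtract (-77/30)·h_5 from -154/45y^3 - y → -167/90y
  leading term y: no divisor's leading term divides it; move -167/90y to the remainder.
  remainder -167/90y ≠ 0; add h_6 = -167/90y to the basis.

The other S-polynomials (S(f_1,h_4), S(f_2,h_4), S(f_3,h_4), S(f_1,h_5), S(f_2,h_5), S(f_3,h_5), S(h_4,h_5), S(f_1,h_6), S(f_2,h_6), S(f_3,h_6), S(h_4,h_6), S(h_5,h_6)) all reduce to 0 modulo the current basis, so we have a Gröbner basis.
Inter-reduce: drop elements whose leading term is divisible by another's, tail-reduce, and make monic.
Reduced Gröbner basis: {x - 3, y}.

From the last basis element, y = 0, so y takes values in {0}. Each choice, substituted upward through the basis, yields the corresponding point(s) of the solution set.
  y = 0: the earlier basis element becomes x - 3 = 0, giving x = 3 — point (3, 0).
Each listed point satisfies every original equation (direct substitution).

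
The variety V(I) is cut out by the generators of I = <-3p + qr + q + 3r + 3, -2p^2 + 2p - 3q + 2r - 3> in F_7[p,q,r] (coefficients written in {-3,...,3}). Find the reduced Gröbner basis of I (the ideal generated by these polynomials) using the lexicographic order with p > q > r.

G = {p + 2qr + 2q - r - 1, q^2r^2 + 2q^2r + q^2 - qr^2 + 2qr - q + 2r^2 + 3}

f_1 = -3p + qr + q + 3r + 3, LT = p.
f_2 = -2p^2 + 2p - 3q + 2r - 3, LT = p^2.

S(f_1,f_2): lcm = p^2. S = 2pqr + 2pq - pr + 2q + r + 2.
  reduce S modulo (f_1, f_2):
  remainder 3q^2r^2 - q^2r + 3q^2 - 3qr^2 - qr - 3q - r^2 + 2 ≠ 0; add g_3 = 3q^2r^2 - q^2r + 3q^2 - 3qr^2 - qr - 3q - r^2 + 2 to the basis.

The other S-polynomials (S(f_1,g_3), S(f_2,g_3)) all reduce to 0 modulo the current basis, so we have a Gröbner basis.
Inter-reduce: drop elements whose leading term is divisible by another's, tail-reduce, and make monic.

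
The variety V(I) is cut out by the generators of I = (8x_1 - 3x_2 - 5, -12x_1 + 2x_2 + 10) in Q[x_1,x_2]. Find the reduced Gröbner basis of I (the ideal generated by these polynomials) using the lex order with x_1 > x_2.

G = {x_1 - 1, x_2 - 1}

f_1 = 8x_1 - 3x_2 - 5, LT = x_1.
f_2 = -12x_1 + 2x_2 + 10, LT = x_1.

S(f_1,f_2): lcm = x_1. S = -\tfrac{5}{24}x_2 + \tfrac{5}{24}.
  reduce S modulo (f_1, f_2):
  remainder -\tfrac{5}{24}x_2 + \tfrac{5}{24} ≠ 0; add g_3 = -\tfrac{5}{24}x_2 + \tfrac{5}{24} to the basis.

The other S-polynomials (S(f_1,g_3), S(f_2,g_3)) all reduce to 0 modulo the current basis, so we have a Gröbner basis.
Inter-reduce: drop elements whose leading term is divisible by another's, tail-reduce, and make monic.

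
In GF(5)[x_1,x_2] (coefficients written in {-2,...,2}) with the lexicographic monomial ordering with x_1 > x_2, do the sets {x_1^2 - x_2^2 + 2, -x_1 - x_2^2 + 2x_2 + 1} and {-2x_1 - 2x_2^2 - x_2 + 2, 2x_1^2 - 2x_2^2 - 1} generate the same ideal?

For a fixed monomial order, each ideal has a unique reduced Gröbner basis; comparing bases decides equality.
Buchberger on the first generating set:
f_1 = x_1^2 - x_2^2 + 2, LT = x_1^2.
f_2 = -x_1 - x_2^2 + 2x_2 + 1, LT = x_1.

S(f_1,f_2): lcm = x_1^2. S = -x_1x_2^2 + 2x_1x_2 + x_1 - x_2^2 + 2.
  leading term x_1x_2^2: subtract (x_2^2)·f_2 from -x_1x_2^2 + 2x_1x_2 + x_1 - x_2^2 + 2 → 2x_1x_2 + x_1 + x_2^4 - 2x_2^3 - 2x_2^2 + 2
  leading term x_1x_2: subtract (-2x_2)·f_2 from 2x_1x_2 + x_1 + x_2^4 - 2x_2^3 - 2x_2^2 + 2 → x_1 + x_2^4 + x_2^3 + 2x_2^2 + 2x_2 + 2
  leading term x_1: subtract (-1)·f_2 from x_1 + x_2^4 + x_2^3 + 2x_2^2 + 2x_2 + 2 → x_2^4 + x_2^3 + x_2^2 - x_2 - 2
  leading term x_2^4: no divisor's leading term divides it; move x_2^4 to the remainder.
  leading term x_2^3: no divisor's leading term divides it; move x_2^3 to the remainder.
  leading term x_2^2: no divisor's leading term divides it; move x_2^2 to the remainder.
  leading term x_2: no divisor's leading term divides it; move -x_2 to the remainder.
  leading term 1: no divisor's leading term divides it; move -2 to the remainder.
  remainder x_2^4 + x_2^3 + x_2^2 - x_2 - 2 ≠ 0; add g_3 = x_2^4 + x_2^3 + x_2^2 - x_2 - 2 to the basis.

The other S-polynomials (S(f_1,g_3), S(f_2,g_3)) all reduce to 0 modulo the current basis, so we have a Gröbner basis.
Inter-reduce: drop elements whose leading term is divisible by another's, tail-reduce, and make monic.
Reduced Gröbner basis: {x_1 + x_2^2 - 2x_2 - 1, x_2^4 + x_2^3 + x_2^2 - x_2 - 2}.

Buchberger on the second generating set:
h_1 = -2x_1 - 2x_2^2 - x_2 + 2, LT = x_1.
h_2 = 2x_1^2 - 2x_2^2 - 1, LT = x_1^2.

S(h_1,h_2): lcm = x_1^2. S = x_1x_2^2 - 2x_1x_2 - x_1 + x_2^2 - 2.
  leading term x_1x_2^2: subtract (2x_2^2)·h_1 from x_1x_2^2 - 2x_1x_2 - x_1 + x_2^2 - 2 → -2x_1x_2 - x_1 - x_2^4 + 2x_2^3 + 2x_2^2 - 2
  leading term x_1x_2: subtract (x_2)·h_1 from -2x_1x_2 - x_1 - x_2^4 + 2x_2^3 + 2x_2^2 - 2 → -x_1 - x_2^4 - x_2^3 - 2x_2^2 - 2x_2 - 2
  leading term x_1: subtract (-2)·h_1 from -x_1 - x_2^4 - x_2^3 - 2x_2^2 - 2x_2 - 2 → -x_2^4 - x_2^3 - x_2^2 + x_2 + 2
  leading term x_2^4: no divisor's leading term divides it; move -x_2^4 to the remainder.
  leading term x_2^3: no divisor's leading term divides it; move -x_2^3 to the remainder.
  leading term x_2^2: no divisor's leading term divides it; move -x_2^2 to the remainder.
  leading term x_2: no divisor's leading term divides it; move x_2 to the remainder.
  leading term 1: no divisor's leading term divides it; move 2 to the remainder.
  remainder -x_2^4 - x_2^3 - x_2^2 + x_2 + 2 ≠ 0; add k_3 = -x_2^4 - x_2^3 - x_2^2 + x_2 + 2 to the basis.

The other S-polynomials (S(h_1,k_3), S(h_2,k_3)) all reduce to 0 modulo the current basis, so we have a Gröbner basis.
Inter-reduce: drop elements whose leading term is divisible by another's, tail-reduce, and make monic.
Reduced Gröbner basis: {x_1 + x_2^2 - 2x_2 - 1, x_2^4 + x_2^3 + x_2^2 - x_2 - 2}.

These coincide, so the ideals are equal.
The choice of monomial ordering does not affect the verdict — as long as both bases are computed under the same ordering, their equality decides ideal equality.

Yes, the ideals are equal.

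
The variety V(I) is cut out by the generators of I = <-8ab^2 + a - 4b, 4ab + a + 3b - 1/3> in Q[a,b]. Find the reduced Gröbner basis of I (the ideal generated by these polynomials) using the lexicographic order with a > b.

f_1 = -8ab^2 + a - 4b, LT = ab^2.
f_2 = 4ab + a + 3b - 1/3, LT = ab.

S(f_1,f_2): lcm = ab^2. S = -1/4ab - 1/8a - 3/4b^2 + 7/12b.
  leading term ab: subtract (-1/16)·f_2 from -1/4ab - 1/8a - 3/4b^2 + 7/12b → -1/16a - 3/4b^2 + 37/48b - 1/48
  leading term a: no divisor's leading term divides it; move -1/16a to the remainder.
  leading term b^2: no divisor's leading term divides it; move -3/4b^2 to the remainder.
  leading term b: no divisor's leading term divides it; move 37/48b to the remainder.
  leading term 1: no divisor's leading term divides it; move -1/48 to the remainder.
  remainder -1/16a - 3/4b^2 + 37/48b - 1/48 ≠ 0; add g_3 = -1/16a - 3/4b^2 + 37/48b - 1/48 to the basis.

S(f_1,g_3): lcm = ab^2. S = -1/8a - 12b^4 + 37/3b^3 - 1/3b^2 + 1/2b.
  leading term a: subtract (2)·g_3 from -1/8a - 12b^4 + 37/3b^3 - 1/3b^2 + 1/2b → -12b^4 + 37/3b^3 + 7/6b^2 - 25/24b + 1/24
  leading term b^4: no divisor's leading term divides it; move -12b^4 to the remainder.
  leading term b^3: no divisor's leading term divides it; move 37/3b^3 to the remainder.
  leading term b^2: no divisor's leading term divides it; move 7/6b^2 to the remainder.
  leading term b: no divisor's leading term divides it; move -25/24b to the remainder.
  leading term 1: no divisor's leading term divides it; move 1/24 to the remainder.
  remainder -12b^4 + 37/3b^3 + 7/6b^2 - 25/24b + 1/24 ≠ 0; add g_4 = -12b^4 + 37/3b^3 + 7/6b^2 - 25/24b + 1/24 to the basis.

S(f_2,g_3): lcm = ab. S = 1/4a - 12b^3 + 37/3b^2 + 5/12b - 1/12.
  leading term a: subtract (-4)·g_3 from 1/4a - 12b^3 + 37/3b^2 + 5/12b - 1/12 → -12b^3 + 28/3b^2 + 7/2b - 1/6
  leading term b^3: no divisor's leading term divides it; move -12b^3 to the remainder.
  leading term b^2: no divisor's leading term divides it; move 28/3b^2 to the remainder.
  leading term b: no divisor's leading term divides it; move 7/2b to the remainder.
  leading term 1: no divisor's leading term divides it; move -1/6 to the remainder.
  remainder -12b^3 + 28/3b^2 + 7/2b - 1/6 ≠ 0; add g_5 = -12b^3 + 28/3b^2 + 7/2b - 1/6 to the basis.

The other S-polynomials (S(f_1,g_4), S(f_2,g_4), S(g_3,g_4), S(f_1,g_5), S(f_2,g_5), S(g_3,g_5), S(g_4,g_5)) all reduce to 0 modulo the current basis, so we have a Gröbner basis.
Inter-reduce: drop elements whose leading term is divisible by another's, tail-reduce, and make monic.

G = {a + 12b^2 - 37/3b + 1/3, b^3 - 7/9b^2 - 7/24b + 1/72}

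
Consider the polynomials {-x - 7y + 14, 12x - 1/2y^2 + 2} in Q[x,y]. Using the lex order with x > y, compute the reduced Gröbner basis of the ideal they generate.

f_1 = -x - 7y + 14, LT = x.
f_2 = 12x - 1/2y^2 + 2, LT = x.

S(f_1,f_2): lcm = x. S = 1/24y^2 + 7y - 85/6.
  reduce S modulo (f_1, f_2):
  remainder 1/24y^2 + 7y - 85/6 ≠ 0; add g_3 = 1/24y^2 + 7y - 85/6 to the basis.

The other S-polynomials (S(f_1,g_3), S(f_2,g_3)) all reduce to 0 modulo the current basis, so we have a Gröbner basis.
Inter-reduce: drop elements whose leading term is divisible by another's, tail-reduce, and make monic.

G = {x + 7y - 14, y^2 + 168y - 340}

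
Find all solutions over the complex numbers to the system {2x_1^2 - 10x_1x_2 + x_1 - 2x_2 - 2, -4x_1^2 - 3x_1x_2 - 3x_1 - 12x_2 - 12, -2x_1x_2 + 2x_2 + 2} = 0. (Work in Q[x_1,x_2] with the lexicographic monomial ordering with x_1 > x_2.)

{(0, -1)}

Compute a lex Gröbner basis by Buchberger's algorithm.
f_1 = 2x_1^2 - 10x_1x_2 + x_1 - 2x_2 - 2, LT = x_1^2.
f_2 = -4x_1^2 - 3x_1x_2 - 3x_1 - 12x_2 - 12, LT = x_1^2.
f_3 = -2x_1x_2 + 2x_2 + 2, LT = x_1x_2.

S(f_1,f_2): lcm = x_1^2. S = -23/4x_1x_2 - 1/4x_1 - 4x_2 - 4.
  leading term x_1x_2: subtract (23/8)·f_3 from -23/4x_1x_2 - 1/4x_1 - 4x_2 - 4 → -1/4x_1 - 39/4x_2 - 39/4
  leading term x_1: no divisor's leading term divides it; move -1/4x_1 to the remainder.
  leading term x_2: no divisor's leading term divides it; move -39/4x_2 to the remainder.
  leading term 1: no divisor's leading term divides it; move -39/4 to the remainder.
  remainder -1/4x_1 - 39/4x_2 - 39/4 ≠ 0; add h_4 = -1/4x_1 - 39/4x_2 - 39/4 to the basis.

S(f_1,f_3): lcm = x_1^2x_2. S = -5x_1x_2^2 + 3/2x_1x_2 + x_1 - x_2^2 - x_2.
  leading term x_1x_2^2: subtract (5/2x_2)·f_3 from -5x_1x_2^2 + 3/2x_1x_2 + x_1 - x_2^2 - x_2 → 3/2x_1x_2 + x_1 - 6x_2^2 - 6x_2
  leading term x_1x_2: subtract (-3/4)·f_3 from 3/2x_1x_2 + x_1 - 6x_2^2 - 6x_2 → x_1 - 6x_2^2 - 9/2x_2 + 3/2
  leading term x_1: subtract (-4)·h_4 from x_1 - 6x_2^2 - 9/2x_2 + 3/2 → -6x_2^2 - 87/2x_2 - 75/2
  leading term x_2^2: no divisor's leading term divides it; move -6x_2^2 to the remainder.
  leading term x_2: no divisor's leading term divides it; move -87/2x_2 to the remainder.
  leading term 1: no divisor's leading term divides it; move -75/2 to the remainder.
  remainder -6x_2^2 - 87/2x_2 - 75/2 ≠ 0; add h_5 = -6x_2^2 - 87/2x_2 - 75/2 to the basis.

S(f_2,f_3): lcm = x_1^2x_2. S = 3/4x_1x_2^2 + 7/4x_1x_2 + x_1 + 3x_2^2 + 3x_2.
  leading term x_1x_2^2: subtract (-3/8x_2)·f_3 from 3/4x_1x_2^2 + 7/4x_1x_2 + x_1 + 3x_2^2 + 3x_2 → 7/4x_1x_2 + x_1 + 15/4x_2^2 + 15/4x_2
  leading term x_1x_2: subtract (-7/8)·f_3 from 7/4x_1x_2 + x_1 + 15/4x_2^2 + 15/4x_2 → x_1 + 15/4x_2^2 + 11/2x_2 + 7/4
  leading term x_1: subtract (-4)·h_4 from x_1 + 15/4x_2^2 + 11/2x_2 + 7/4 → 15/4x_2^2 - 67/2x_2 - 149/4
  leading term x_2^2: subtract (-5/8)·h_5 from 15/4x_2^2 - 67/2x_2 - 149/4 → -971/16x_2 - 971/16
  leading term x_2: no divisor's leading term divides it; move -971/16x_2 to the remainder.
  leading term 1: no divisor's leading term divides it; move -971/16 to the remainder.
  remainder -971/16x_2 - 971/16 ≠ 0; add h_6 = -971/16x_2 - 971/16 to the basis.

S(f_1,h_4): lcm = x_1^2. S = -44x_1x_2 - 77/2x_1 - x_2 - 1.
  leading term x_1x_2: subtract (22)·f_3 from -44x_1x_2 - 77/2x_1 - x_2 - 1 → -77/2x_1 - 45x_2 - 45
  leading term x_1: subtract (154)·h_4 from -77/2x_1 - 45x_2 - 45 → 2913/2x_2 + 2913/2
  leading term x_2: subtract (-24)·h_6 from 2913/2x_2 + 2913/2 → 0
  remainder 0.

S(f_2,h_4): lcm = x_1^2. S = -153/4x_1x_2 - 153/4x_1 + 3x_2 + 3.
  leading term x_1x_2: subtract (153/8)·f_3 from -153/4x_1x_2 - 153/4x_1 + 3x_2 + 3 → -153/4x_1 - 141/4x_2 - 141/4
  leading term x_1: subtract (153)·h_4 from -153/4x_1 - 141/4x_2 - 141/4 → 2913/2x_2 + 2913/2
  leading term x_2: subtract (-24)·h_6 from 2913/2x_2 + 2913/2 → 0
  remainder 0.

S(f_3,h_4): lcm = x_1x_2. S = -39x_2^2 - 40x_2 - 1.
  leading term x_2^2: subtract (13/2)·h_5 from -39x_2^2 - 40x_2 - 1 → 971/4x_2 + 971/4
  leading term x_2: subtract (-4)·h_6 from 971/4x_2 + 971/4 → 0
  remainder 0.

S(f_1,h_5): leading monomials are coprime, so the S-polynomial reduces to 0 (Buchberger's first criterion).
S(f_2,h_5): leading monomials are coprime, so the S-polynomial reduces to 0 (Buchberger's first criterion).
S(f_3,h_5): lcm = x_1x_2^2. S = -29/4x_1x_2 - 25/4x_1 - x_2^2 - x_2.
  leading term x_1x_2: subtract (29/8)·f_3 from -29/4x_1x_2 - 25/4x_1 - x_2^2 - x_2 → -25/4x_1 - x_2^2 - 33/4x_2 - 29/4
  leading term x_1: subtract (25)·h_4 from -25/4x_1 - x_2^2 - 33/4x_2 - 29/4 → -x_2^2 + 471/2x_2 + 473/2
  leading term x_2^2: subtract (1/6)·h_5 from -x_2^2 + 471/2x_2 + 473/2 → 971/4x_2 + 971/4
  leading term x_2: subtract (-4)·h_6 from 971/4x_2 + 971/4 → 0
  remainder 0.

S(h_4,h_5): leading monomials are coprime, so the S-polynomial reduces to 0 (Buchberger's first criterion).
S(f_1,h_6): leading monomials are coprime, so the S-polynomial reduces to 0 (Buchberger's first criterion).
S(f_2,h_6): leading monomials are coprime, so the S-polynomial reduces to 0 (Buchberger's first criterion).
S(f_3,h_6): lcm = x_1x_2. S = -x_1 - x_2 - 1.
  leading term x_1: subtract (4)·h_4 from -x_1 - x_2 - 1 → 38x_2 + 38
  leading term x_2: subtract (-608/971)·h_6 from 38x_2 + 38 → 0
  remainder 0.

S(h_4,h_6): leading monomials are coprime, so the S-polynomial reduces to 0 (Buchberger's first criterion).
S(h_5,h_6): lcm = x_2^2. S = 25/4x_2 + 25/4.
  leading term x_2: subtract (-100/971)·h_6 from 25/4x_2 + 25/4 → 0
  remainder 0.

Every S-polynomial of the final basis reduces to 0, so we have a Gröbner basis.
Inter-reduce: drop elements whose leading term is divisible by another's, tail-reduce, and make monic.
Reduced Gröbner basis: {x_1, x_2 + 1}.

A lex Gröbner basis eliminates variables successively. Here x_2 + 1 depends only on x_2, with roots {-1}; lifting each root through the earlier basis elements recovers the full solutions.
  x_2 = -1: the earlier basis element becomes x_1 = 0, giving x_1 = 0 — point (0, -1).
Substituting each solution back into the original system confirms all equations vanish.
A lex Gröbner basis triangularizes the system, enabling back-substitution.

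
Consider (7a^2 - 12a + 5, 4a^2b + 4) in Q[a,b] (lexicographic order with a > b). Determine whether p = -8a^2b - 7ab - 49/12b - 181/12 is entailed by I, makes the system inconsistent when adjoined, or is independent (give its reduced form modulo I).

First compute the reduced Gröbner basis of I by Buchberger's algorithm.
f_1 = 7a^2 - 12a + 5, LT = a^2.
f_2 = 4a^2b + 4, LT = a^2b.

S(f_1,f_2): lcm = a^2b. S = -12/7ab + 5/7b - 1.
  leading term ab: no divisor's leading term divides it; move -12/7ab to the remainder.
  leading term b: no divisor's leading term divides it; move 5/7b to the remainder.
  leading term 1: no divisor's leading term divides it; move -1 to the remainder.
  remainder -12/7ab + 5/7b - 1 ≠ 0; add h_3 = -12/7ab + 5/7b - 1 to the basis.

S(f_1,h_3): lcm = a^2b. S = -109/84ab - 7/12a + 5/7b.
  leading term ab: subtract (109/144)·h_3 from -109/84ab - 7/12a + 5/7b → -7/12a + 25/144b + 109/144
  leading term a: no divisor's leading term divides it; move -7/12a to the remainder.
  leading term b: no divisor's leading term divides it; move 25/144b to the remainder.
  leading term 1: no divisor's leading term divides it; move 109/144 to the remainder.
  remainder -7/12a + 25/144b + 109/144 ≠ 0; add h_4 = -7/12a + 25/144b + 109/144 to the basis.

S(f_2,h_4): lcm = a^2b. S = 25/84ab^2 + 109/84ab + 1.
  leading term ab^2: subtract (-25/144b)·h_3 from 25/84ab^2 + 109/84ab + 1 → 109/84ab + 125/1008b^2 - 25/144b + 1
  leading term ab: subtract (-109/144)·h_3 from 109/84ab + 125/1008b^2 - 25/144b + 1 → 125/1008b^2 + 185/504b + 35/144
  leading term b^2: no divisor's leading term divides it; move 125/1008b^2 to the remainder.
  leading term b: no divisor's leading term divides it; move 185/504b to the remainder.
  leading term 1: no divisor's leading term divides it; move 35/144 to the remainder.
  remainder 125/1008b^2 + 185/504b + 35/144 ≠ 0; add h_5 = 125/1008b^2 + 185/504b + 35/144 to the basis.

The other S-polynomials (S(f_2,h_3), S(f_1,h_4), S(h_3,h_4), S(f_1,h_5), S(f_2,h_5), S(h_3,h_5), S(h_4,h_5)) all reduce to 0 modulo the current basis, so we have a Gröbner basis.
Inter-reduce: drop elements whose leading term is divisible by another's, tail-reduce, and make monic.
Reduced Gröbner basis: {a - 25/84b - 109/84, b^2 + 74/25b + 49/25}.
Label its elements g_1 = a - 25/84b - 109/84, g_2 = b^2 + 74/25b + 49/25.

Reduce p = -8a^2b - 7ab - 49/12b - 181/12 modulo G:
  leading term a^2b: subtract (-8ab)·g_1 from -8a^2b - 7ab - 49/12b - 181/12 → -50/21ab^2 - 365/21ab - 49/12b - 181/12
  leading term ab^2: subtract (-50/21b^2)·g_1 from -50/21ab^2 - 365/21ab - 49/12b - 181/12 → -365/21ab - 625/882b^3 - 2725/882b^2 - 49/12b - 181/12
  leading term ab: subtract (-365/21b)·g_1 from -365/21ab - 625/882b^3 - 2725/882b^2 - 49/12b - 181/12 → -625/882b^3 - 14575/1764b^2 - 11747/441b - 181/12
  leading term b^3: subtract (-625/882b)·g_2 from -625/882b^3 - 14575/1764b^2 - 11747/441b - 181/12 → -3625/588b^2 - 7423/294b - 181/12
  leading term b^2: subtract (-3625/588)·g_2 from -3625/588b^2 - 7423/294b - 181/12 → -7b - 3
  leading term b: no divisor's leading term divides it; move -7b to the remainder.
  leading term 1: no divisor's leading term divides it; move -3 to the remainder.
  normal form = -7b - 3.
The normal form is nonzero, so p ∉ I. Since p minus its normal form lies in I, I + (p) = I + (r) where r = -7b - 3; decide whether this ideal is the whole ring.
Run Buchberger on G together with r (pairs among the g_i already reduce to 0 since G is a Gröbner basis):
g_1 = a - 25/84b - 109/84, LT = a.
g_2 = b^2 + 74/25b + 49/25, LT = b^2.
r = -7b - 3, LT = b.

S(g_2,r): lcm = b^2. S = 443/175b + 49/25.
  leading term b: subtract (-443/1225)·r from 443/175b + 49/25 → 1072/1225
  leading term 1: no divisor's leading term divides it; move 1072/1225 to the remainder.
  remainder 1072/1225 ≠ 0; add m_4 = 1072/1225 to the basis.

The other S-polynomials (S(g_1,g_2), S(g_1,r), S(g_1,m_4), S(g_2,m_4), S(r,m_4)) all reduce to 0 modulo the current basis, so we have a Gröbner basis.
Inter-reduce: drop elements whose leading term is divisible by another's, tail-reduce, and make monic.
Reduced Gröbner basis: {1}.
The reduced Gröbner basis of I + (p) is {1}: the ideal is the whole ring, so the enlarged system has no common solution — adjoining p is inconsistent.

Ideal membership is decidable via reduction modulo a Gröbner basis.

Adjoining -8a^2b - 7ab - 49/12b - 181/12 makes the ideal the whole ring: the system is inconsistent.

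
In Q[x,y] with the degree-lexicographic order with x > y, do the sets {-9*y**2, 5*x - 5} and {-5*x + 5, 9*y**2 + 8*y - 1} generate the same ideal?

No, the ideals differ.

Since reduced Gröbner bases are canonical representatives of ideals under a given ordering, it suffices to compute and compare them.
Buchberger on the first generating set:
f_1 = -9*y**2, LT = y**2.
f_2 = 5*x - 5, LT = x.

The S-polynomials (S(f_1,f_2)) all reduce to 0 modulo the current basis, so we have a Gröbner basis.
Inter-reduce: drop elements whose leading term is divisible by another's, tail-reduce, and make monic.
Reduced Gröbner basis: {y**2, x - 1}.

Buchberger on the second generating set:
h_1 = -5*x + 5, LT = x.
h_2 = 9*y**2 + 8*y - 1, LT = y**2.

The S-polynomials (S(h_1,h_2)) all reduce to 0 modulo the current basis, so we have a Gröbner basis.
Inter-reduce: drop elements whose leading term is divisible by another's, tail-reduce, and make monic.
Reduced Gröbner basis: {y**2 + 8/9*y - 1/9, x - 1}.

These differ, so the ideals are not equal.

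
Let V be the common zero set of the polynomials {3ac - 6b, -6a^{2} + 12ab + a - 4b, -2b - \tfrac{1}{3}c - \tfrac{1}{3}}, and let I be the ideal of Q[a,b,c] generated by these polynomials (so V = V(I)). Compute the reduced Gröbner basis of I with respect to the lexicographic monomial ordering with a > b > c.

f_1 = 3ac - 6b, LT = ac.
f_2 = -6a^{2} + 12ab + a - 4b, LT = a^{2}.
f_3 = -2b - \tfrac{1}{3}c - \tfrac{1}{3}, LT = b.

S(f_1,f_2): lcm = a^{2}c. S = 2abc - 2ab + \tfrac{1}{6}ac - \tfrac{2}{3}bc.
  leading term abc: subtract (\tfrac{2}{3}b)·f_1 from 2abc - 2ab + \tfrac{1}{6}ac - \tfrac{2}{3}bc → -2ab + \tfrac{1}{6}ac + 4b^{2} - \tfrac{2}{3}bc
  leading term ab: subtract (a)·f_3 from -2ab + \tfrac{1}{6}ac + 4b^{2} - \tfrac{2}{3}bc → \tfrac{1}{2}ac + \tfrac{1}{3}a + 4b^{2} - \tfrac{2}{3}bc
  leading term ac: subtract (\tfrac{1}{6})·f_1 from \tfrac{1}{2}ac + \tfrac{1}{3}a + 4b^{2} - \tfrac{2}{3}bc → \tfrac{1}{3}a + 4b^{2} - \tfrac{2}{3}bc + b
  leading term a: no divisor's leading term divides it; move \tfrac{1}{3}a to the remainder.
  leading term b^{2}: subtract (-2b)·f_3 from 4b^{2} - \tfrac{2}{3}bc + b → -\tfrac{4}{3}bc + \tfrac{1}{3}b
  leading term bc: subtract (\tfrac{2}{3}c)·f_3 from -\tfrac{4}{3}bc + \tfrac{1}{3}b → \tfrac{1}{3}b + \tfrac{2}{9}c^{2} + \tfrac{2}{9}c
  leading term b: subtract (-\tfrac{1}{6})·f_3 from \tfrac{1}{3}b + \tfrac{2}{9}c^{2} + \tfrac{2}{9}c → \tfrac{2}{9}c^{2} + \tfrac{1}{6}c - \tfrac{1}{18}
  leading term c^{2}: no divisor's leading term divides it; move \tfrac{2}{9}c^{2} to the remainder.
  leading term c: no divisor's leading term divides it; move \tfrac{1}{6}c to the remainder.
  leading term 1: no divisor's leading term divides it; move -\tfrac{1}{18} to the remainder.
  remainder \tfrac{1}{3}a + \tfrac{2}{9}c^{2} + \tfrac{1}{6}c - \tfrac{1}{18} ≠ 0; add g_4 = \tfrac{1}{3}a + \tfrac{2}{9}c^{2} + \tfrac{1}{6}c - \tfrac{1}{18} to the basis.

S(f_1,g_4): lcm = ac. S = -2b - \tfrac{2}{3}c^{3} - \tfrac{1}{2}c^{2} + \tfrac{1}{6}c.
  leading term b: subtract (1)·f_3 from -2b - \tfrac{2}{3}c^{3} - \tfrac{1}{2}c^{2} + \tfrac{1}{6}c → -\tfrac{2}{3}c^{3} - \tfrac{1}{2}c^{2} + \tfrac{1}{2}c + \tfrac{1}{3}
  leading term c^{3}: no divisor's leading term divides it; move -\tfrac{2}{3}c^{3} to the remainder.
  leading term c^{2}: no divisor's leading term divides it; move -\tfrac{1}{2}c^{2} to the remainder.
  leading term c: no divisor's leading term divides it; move \tfrac{1}{2}c to the remainder.
  leading term 1: no divisor's leading term divides it; move \tfrac{1}{3} to the remainder.
  remainder -\tfrac{2}{3}c^{3} - \tfrac{1}{2}c^{2} + \tfrac{1}{2}c + \tfrac{1}{3} ≠ 0; add g_5 = -\tfrac{2}{3}c^{3} - \tfrac{1}{2}c^{2} + \tfrac{1}{2}c + \tfrac{1}{3} to the basis.

The other S-polynomials (S(f_1,f_3), S(f_2,f_3), S(f_2,g_4), S(f_3,g_4), S(f_1,g_5), S(f_2,g_5), S(f_3,g_5), S(g_4,g_5)) all reduce to 0 modulo the current basis, so we have a Gröbner basis.
Inter-reduce: drop elements whose leading term is divisible by another's, tail-reduce, and make monic.

G = {a + \tfrac{2}{3}c^{2} + \tfrac{1}{2}c - \tfrac{1}{6}, b + \tfrac{1}{6}c + \tfrac{1}{6}, c^{3} + \tfrac{3}{4}c^{2} - \tfrac{3}{4}c - \tfrac{1}{2}}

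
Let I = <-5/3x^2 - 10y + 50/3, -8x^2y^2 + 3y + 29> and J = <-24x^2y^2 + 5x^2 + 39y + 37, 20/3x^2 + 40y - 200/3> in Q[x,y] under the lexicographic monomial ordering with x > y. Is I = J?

Two ideals are equal iff their reduced Gröbner bases coincide (the reduced basis is unique for a fixed ordering).
Buchberger on the first generating set:
f_1 = -5/3x^2 - 10y + 50/3, LT = x^2.
f_2 = -8x^2y^2 + 3y + 29, LT = x^2y^2.

S(f_1,f_2): lcm = x^2y^2. S = 6y^3 - 10y^2 + 3/8y + 29/8.
  leading term y^3: no divisor's leading term divides it; move 6y^3 to the remainder.
  leading term y^2: no divisor's leading term divides it; move -10y^2 to the remainder.
  leading term y: no divisor's leading term divides it; move 3/8y to the remainder.
  leading term 1: no divisor's leading term divides it; move 29/8 to the remainder.
  remainder 6y^3 - 10y^2 + 3/8y + 29/8 ≠ 0; add g_3 = 6y^3 - 10y^2 + 3/8y + 29/8 to the basis.

The other S-polynomials (S(f_1,g_3), S(f_2,g_3)) all reduce to 0 modulo the current basis, so we have a Gröbner basis.
Inter-reduce: drop elements whose leading term is divisible by another's, tail-reduce, and make monic.
Reduced Gröbner basis: {x^2 + 6y - 10, y^3 - 5/3y^2 + 1/16y + 29/48}.

Buchberger on the second generating set:
h_1 = -24x^2y^2 + 5x^2 + 39y + 37, LT = x^2y^2.
h_2 = 20/3x^2 + 40y - 200/3, LT = x^2.

S(h_1,h_2): lcm = x^2y^2. S = -5/24x^2 - 6y^3 + 10y^2 - 13/8y - 37/24.
  leading term x^2: subtract (-1/32)·h_2 from -5/24x^2 - 6y^3 + 10y^2 - 13/8y - 37/24 → -6y^3 + 10y^2 - 3/8y - 29/8
  leading term y^3: no divisor's leading term divides it; move -6y^3 to the remainder.
  leading term y^2: no divisor's leading term divides it; move 10y^2 to the remainder.
  leading term y: no divisor's leading term divides it; move -3/8y to the remainder.
  leading term 1: no divisor's leading term divides it; move -29/8 to the remainder.
  remainder -6y^3 + 10y^2 - 3/8y - 29/8 ≠ 0; add k_3 = -6y^3 + 10y^2 - 3/8y - 29/8 to the basis.

The other S-polynomials (S(h_1,k_3), S(h_2,k_3)) all reduce to 0 modulo the current basis, so we have a Gröbner basis.
Inter-reduce: drop elements whose leading term is divisible by another's, tail-reduce, and make monic.
Reduced Gröbner basis: {x^2 + 6y - 10, y^3 - 5/3y^2 + 1/16y + 29/48}.

Same reduced basis, so the two generating sets span the same ideal.

Yes, the ideals are equal.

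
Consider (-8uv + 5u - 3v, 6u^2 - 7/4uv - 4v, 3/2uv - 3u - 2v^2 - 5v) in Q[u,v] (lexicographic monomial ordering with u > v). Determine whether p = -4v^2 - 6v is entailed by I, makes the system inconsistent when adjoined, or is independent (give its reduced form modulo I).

-4v^2 - 6v lies in I (it reduces to 0).

First compute the reduced Gröbner basis of I by Buchberger's algorithm.
f_1 = -8uv + 5u - 3v, LT = uv.
f_2 = 6u^2 - 7/4uv - 4v, LT = u^2.
f_3 = 3/2uv - 3u - 2v^2 - 5v, LT = uv.

S(f_1,f_2): lcm = u^2v. S = -5/8u^2 + 7/24uv^2 + 3/8uv + 2/3v^2.
  reduce S modulo (f_1, f_2, f_3):
  remainder 15/64u + 107/192v^2 - 107/192v ≠ 0; add h_4 = 15/64u + 107/192v^2 - 107/192v to the basis.

S(f_1,f_3): lcm = uv. S = 11/8u + 4/3v^2 + 89/24v.
  reduce S modulo (f_1, f_2, f_3, h_4):
  remainder -697/360v^2 + 314/45v ≠ 0; add h_5 = -697/360v^2 + 314/45v to the basis.

S(f_2,f_3): lcm = u^2v. S = 2u^2 + 25/24uv^2 + 10/3uv - 2/3v^2.
  reduce S modulo (f_1, f_2, f_3, h_4, h_5):
  remainder -2194691/100368v ≠ 0; add h_6 = -2194691/100368v to the basis.

The other S-polynomials (S(f_1,h_4), S(f_2,h_4), S(f_3,h_4), S(f_1,h_5), S(f_2,h_5), S(f_3,h_5), S(h_4,h_5), S(f_1,h_6), S(f_2,h_6), S(f_3,h_6), S(h_4,h_6), S(h_5,h_6)) all reduce to 0 modulo the current basis, so we have a Gröbner basis.
Inter-reduce: drop elements whose leading term is divisible by another's, tail-reduce, and make monic.
Reduced Gröbner basis: {u, v}.
Label its elements g_1 = u, g_2 = v.

Reduce p = -4v^2 - 6v modulo G:
  leading term v^2: subtract (-4v)·g_2 from -4v^2 - 6v → -6v
  leading term v: subtract (-6)·g_2 from -6v → 0
  normal form = 0.
Since the normal form is 0, p ∈ I.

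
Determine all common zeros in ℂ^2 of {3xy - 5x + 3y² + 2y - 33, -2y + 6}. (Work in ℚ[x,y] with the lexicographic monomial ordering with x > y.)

Compute a lex Gröbner basis by Buchberger's algorithm.
f_1 = 3xy - 5x + 3y² + 2y - 33, LT = xy.
f_2 = -2y + 6, LT = y.

S(f_1,f_2): lcm = xy. S = 4/3x + y² + ⅔y - 11.
  reduce S modulo (f_1, f_2):
  remainder 4/3x ≠ 0; add h_3 = 4/3x to the basis.

The other S-polynomials (S(f_1,h_3), S(f_2,h_3)) all reduce to 0 modulo the current basis, so we have a Gröbner basis.
Inter-reduce: drop elements whose leading term is divisible by another's, tail-reduce, and make monic.
Reduced Gröbner basis: {x, y - 3}.

A lex Gröbner basis eliminates variables successively. Here y - 3 depends only on y, with roots {3}; lifting each root through the earlier basis elements recovers the full solutions.
  y = 3: the earlier basis element becomes x = 0, giving x = 0 — point (0, 3).
This is the nonlinear analogue of row-reducing a linear system.

{(0, 3)}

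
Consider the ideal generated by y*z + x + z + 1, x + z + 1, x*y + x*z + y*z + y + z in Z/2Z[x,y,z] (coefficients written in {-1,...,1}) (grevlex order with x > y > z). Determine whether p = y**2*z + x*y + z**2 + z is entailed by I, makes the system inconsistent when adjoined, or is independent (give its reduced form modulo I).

First compute the reduced Gröbner basis of I by Buchberger's algorithm.
f_1 = y*z + x + z + 1, LT = y*z.
f_2 = x + z + 1, LT = x.
f_3 = x*y + x*z + y*z + y + z, LT = x*y.

S(f_1,f_3): lcm = x*y*z. S = x*z**2 + y*z**2 + x**2 + x*z + y*z + z**2 + x.
  leading term x*z**2: subtract (z**2)·f_2 from x*z**2 + y*z**2 + x**2 + x*z + y*z + z**2 + x → y*z**2 + z**3 + x**2 + x*z + y*z + x
  leading term y*z**2: subtract (z)·f_1 from y*z**2 + z**3 + x**2 + x*z + y*z + x → z**3 + x**2 + y*z + z**2 + x + z
  leading term z**3: no divisor's leading term divides it; move z**3 to the remainder.
  leading term x**2: subtract (x)·f_2 from x**2 + y*z + z**2 + x + z → x*z + y*z + z**2 + z
  leading term x*z: subtract (z)·f_2 from x*z + y*z + z**2 + z → y*z
  leading term y*z: subtract (1)·f_1 from y*z → x + z + 1
  leading term x: subtract (1)·f_2 from x + z + 1 → 0
  remainder z**3 ≠ 0; add h_4 = z**3 to the basis.

S(f_2,f_3): lcm = x*y. S = x*z + z.
  leading term x*z: subtract (z)·f_2 from x*z + z → z**2
  leading term z**2: no divisor's leading term divides it; move z**2 to the remainder.
  remainder z**2 ≠ 0; add h_5 = z**2 to the basis.

The other S-polynomials (S(f_1,f_2), S(f_1,h_4), S(f_2,h_4), S(f_3,h_4), S(f_1,h_5), S(f_2,h_5), S(f_3,h_5), S(h_4,h_5)) all reduce to 0 modulo the current basis, so we have a Gröbner basis.
Inter-reduce: drop elements whose leading term is divisible by another's, tail-reduce, and make monic.
Reduced Gröbner basis: {y*z, z**2, x + z + 1}.
Label its elements g_1 = y*z, g_2 = z**2, g_3 = x + z + 1.

Reduce p = y**2*z + x*y + z**2 + z modulo G:
  leading term y**2*z: subtract (y)·g_1 from y**2*z + x*y + z**2 + z → x*y + z**2 + z
  leading term x*y: subtract (y)·g_3 from x*y + z**2 + z → y*z + z**2 + y + z
  leading term y*z: subtract (1)·g_1 from y*z + z**2 + y + z → z**2 + y + z
  leading term z**2: subtract (1)·g_2 from z**2 + y + z → y + z
  leading term y: no divisor's leading term divides it; move y to the remainder.
  leading term z: no divisor's leading term divides it; move z to the remainder.
  normal form = y + z.
The normal form is nonzero, so p ∉ I. Since p minus its normal form lies in I, I + (p) = I + (r) where r = y + z; decide whether this ideal is the whole ring.
Run Buchberger on G together with r (pairs among the g_i already reduce to 0 since G is a Gröbner basis):
g_1 = y*z, LT = y*z.
g_2 = z**2, LT = z**2.
g_3 = x + z + 1, LT = x.
r = y + z, LT = y.

The S-polynomials (S(g_1,g_2), S(g_1,g_3), S(g_1,r), S(g_2,g_3), S(g_2,r), S(g_3,r)) all reduce to 0 modulo the current basis, so we have a Gröbner basis.
Inter-reduce: drop elements whose leading term is divisible by another's, tail-reduce, and make monic.
Reduced Gröbner basis: {z**2, x + z + 1, y + z}.
The reduced Gröbner basis of I + (p) is {z**2, x + z + 1, y + z} ≠ {1}, a proper ideal, so the enlarged system stays consistent: p is independent of I, with normal form y + z.

y**2*z + x*y + z**2 + z is independent of I; its normal form modulo I is y + z.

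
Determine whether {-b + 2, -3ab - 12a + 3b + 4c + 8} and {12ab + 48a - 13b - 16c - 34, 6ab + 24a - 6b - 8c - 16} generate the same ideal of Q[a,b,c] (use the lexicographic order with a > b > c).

No, the ideals differ.

Two ideals are equal iff their reduced Gröbner bases coincide (the reduced basis is unique for a fixed ordering).
Buchberger on the first generating set:
f_1 = -b + 2, LT = b.
f_2 = -3ab - 12a + 3b + 4c + 8, LT = ab.

S(f_1,f_2): lcm = ab. S = -6a + b + 4/3c + 8/3.
  leading term a: no divisor's leading term divides it; move -6a to the remainder.
  leading term b: subtract (-1)·f_1 from b + 4/3c + 8/3 → 4/3c + 14/3
  leading term c: no divisor's leading term divides it; move 4/3c to the remainder.
  leading term 1: no divisor's leading term divides it; move 14/3 to the remainder.
  remainder -6a + 4/3c + 14/3 ≠ 0; add g_3 = -6a + 4/3c + 14/3 to the basis.

The other S-polynomials (S(f_1,g_3), S(f_2,g_3)) all reduce to 0 modulo the current basis, so we have a Gröbner basis.
Inter-reduce: drop elements whose leading term is divisible by another's, tail-reduce, and make monic.
Reduced Gröbner basis: {a - 2/9c - 7/9, b - 2}.

Buchberger on the second generating set:
h_1 = 12ab + 48a - 13b - 16c - 34, LT = ab.
h_2 = 6ab + 24a - 6b - 8c - 16, LT = ab.

S(h_1,h_2): lcm = ab. S = -1/12b - 1/6.
  leading term b: no divisor's leading term divides it; move -1/12b to the remainder.
  leading term 1: no divisor's leading term divides it; move -1/6 to the remainder.
  remainder -1/12b - 1/6 ≠ 0; add k_3 = -1/12b - 1/6 to the basis.

S(h_1,k_3): lcm = ab. S = 2a - 13/12b - 4/3c - 17/6.
  leading term a: no divisor's leading term divides it; move 2a to the remainder.
  leading term b: subtract (13)·k_3 from -13/12b - 4/3c - 17/6 → -4/3c - 2/3
  leading term c: no divisor's leading term divides it; move -4/3c to the remainder.
  leading term 1: no divisor's leading term divides it; move -2/3 to the remainder.
  remainder 2a - 4/3c - 2/3 ≠ 0; add k_4 = 2a - 4/3c - 2/3 to the basis.

The other S-polynomials (S(h_2,k_3), S(h_1,k_4), S(h_2,k_4), S(k_3,k_4)) all reduce to 0 modulo the current basis, so we have a Gröbner basis.
Inter-reduce: drop elements whose leading term is divisible by another's, tail-reduce, and make monic.
Reduced Gröbner basis: {a - 2/3c - 1/3, b + 2}.

These differ, so the ideals are not equal.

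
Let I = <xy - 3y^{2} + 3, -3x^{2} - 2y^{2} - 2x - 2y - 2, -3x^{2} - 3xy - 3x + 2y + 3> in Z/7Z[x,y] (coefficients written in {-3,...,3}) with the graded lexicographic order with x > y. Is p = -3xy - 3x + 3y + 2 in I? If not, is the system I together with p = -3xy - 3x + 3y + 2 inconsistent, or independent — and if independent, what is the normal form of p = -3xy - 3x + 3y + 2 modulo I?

-3xy - 3x + 3y + 2 lies in I (it reduces to 0).

First compute the reduced Gröbner basis of I by Buchberger's algorithm.
f_1 = xy - 3y^{2} + 3, LT = xy.
f_2 = -3x^{2} - 2y^{2} - 2x - 2y - 2, LT = x^{2}.
f_3 = -3x^{2} - 3xy - 3x + 2y + 3, LT = x^{2}.

S(f_1,f_2): lcm = x^{2}y. S = -3xy^{2} - 3y^{3} - 3xy - 3y^{2} + 3x - 3y.
  leading term xy^{2}: subtract (-3y)·f_1 from -3xy^{2} - 3y^{3} - 3xy - 3y^{2} + 3x - 3y → 2y^{3} - 3xy - 3y^{2} + 3x - y
  leading term y^{3}: no divisor's leading term divides it; move 2y^{3} to the remainder.
  leading term xy: subtract (-3)·f_1 from -3xy - 3y^{2} + 3x - y → 2y^{2} + 3x - y + 2
  leading term y^{2}: no divisor's leading term divides it; move 2y^{2} to the remainder.
  leading term x: no divisor's leading term divides it; move 3x to the remainder.
  leading term y: no divisor's leading term divides it; move -y to the remainder.
  leading term 1: no divisor's leading term divides it; move 2 to the remainder.
  remainder 2y^{3} + 2y^{2} + 3x - y + 2 ≠ 0; add h_4 = 2y^{3} + 2y^{2} + 3x - y + 2 to the basis.

S(f_1,f_3): lcm = x^{2}y. S = 3xy^{2} - xy + 3y^{2} + 3x + y.
  leading term xy^{2}: subtract (3y)·f_1 from 3xy^{2} - xy + 3y^{2} + 3x + y → 2y^{3} - xy + 3y^{2} + 3x - y
  leading term y^{3}: subtract (1)·h_4 from 2y^{3} - xy + 3y^{2} + 3x - y → -xy + y^{2} - 2
  leading term xy: subtract (-1)·f_1 from -xy + y^{2} - 2 → -2y^{2} + 1
  leading term y^{2}: no divisor's leading term divides it; move -2y^{2} to the remainder.
  leading term 1: no divisor's leading term divides it; move 1 to the remainder.
  remainder -2y^{2} + 1 ≠ 0; add h_5 = -2y^{2} + 1 to the basis.

S(f_2,f_3): lcm = x^{2}. S = -xy + 3y^{2} + 2x - y - 3.
  leading term xy: subtract (-1)·f_1 from -xy + 3y^{2} + 2x - y - 3 → 2x - y
  leading term x: no divisor's leading term divides it; move 2x to the remainder.
  leading term y: no divisor's leading term divides it; move -y to the remainder.
  remainder 2x - y ≠ 0; add h_6 = 2x - y to the basis.

S(f_1,h_4): lcm = xy^{3}. S = -3y^{4} - xy^{2} + 2x^{2} - 3xy + 3y^{2} - x.
  leading term y^{4}: subtract (2y)·h_4 from -3y^{4} - xy^{2} + 2x^{2} - 3xy + 3y^{2} - x → -xy^{2} + 3y^{3} + 2x^{2} - 2xy - 2y^{2} - x + 3y
  leading term xy^{2}: subtract (-y)·f_1 from -xy^{2} + 3y^{3} + 2x^{2} - 2xy - 2y^{2} - x + 3y → 2x^{2} - 2xy - 2y^{2} - x - y
  leading term x^{2}: subtract (-3)·f_2 from 2x^{2} - 2xy - 2y^{2} - x - y → -2xy - y^{2} + 1
  leading term xy: subtract (-2)·f_1 from -2xy - y^{2} + 1 → 0
  remainder 0.

S(f_2,h_4): leading monomials are coprime, so the S-polynomial reduces to 0 (Buchberger's first criterion).
S(f_3,h_4): leading monomials are coprime, so the S-polynomial reduces to 0 (Buchberger's first criterion).
S(f_1,h_5): lcm = xy^{2}. S = -3y^{3} - 3x + 3y.
  leading term y^{3}: subtract (2)·h_4 from -3y^{3} - 3x + 3y → 3y^{2} - 2x - 2y + 3
  leading term y^{2}: subtract (2)·h_5 from 3y^{2} - 2x - 2y + 3 → -2x - 2y + 1
  leading term x: subtract (-1)·h_6 from -2x - 2y + 1 → -3y + 1
  leading term y: no divisor's leading term divides it; move -3y to the remainder.
  leading term 1: no divisor's leading term divides it; move 1 to the remainder.
  remainder -3y + 1 ≠ 0; add h_7 = -3y + 1 to the basis.

S(f_2,h_5): leading monomials are coprime, so the S-polynomial reduces to 0 (Buchberger's first criterion).
S(f_3,h_5): leading monomials are coprime, so the S-polynomial reduces to 0 (Buchberger's first criterion).
S(h_4,h_5): lcm = y^{3}. S = y^{2} - 2x + 1.
  leading term y^{2}: subtract (3)·h_5 from y^{2} - 2x + 1 → -2x - 2
  leading term x: subtract (-1)·h_6 from -2x - 2 → -y - 2
  leading term y: subtract (-2)·h_7 from -y - 2 → 0
  remainder 0.

S(f_1,h_6): lcm = xy. S = y^{2} + 3.
  leading term y^{2}: subtract (3)·h_5 from y^{2} + 3 → 0
  remainder 0.

S(f_2,h_6): lcm = x^{2}. S = -3xy + 3y^{2} + 3x + 3y + 3.
  leading term xy: subtract (-3)·f_1 from -3xy + 3y^{2} + 3x + 3y + 3 → y^{2} + 3x + 3y - 2
  leading term y^{2}: subtract (3)·h_5 from y^{2} + 3x + 3y - 2 → 3x + 3y + 2
  leading term x: subtract (-2)·h_6 from 3x + 3y + 2 → y + 2
  leading term y: subtract (2)·h_7 from y + 2 → 0
  remainder 0.

S(f_3,h_6): lcm = x^{2}. S = -2xy + x - 3y - 1.
  leading term xy: subtract (-2)·f_1 from -2xy + x - 3y - 1 → y^{2} + x - 3y - 2
  leading term y^{2}: subtract (3)·h_5 from y^{2} + x - 3y - 2 → x - 3y + 2
  leading term x: subtract (-3)·h_6 from x - 3y + 2 → y + 2
  leading term y: subtract (2)·h_7 from y + 2 → 0
  remainder 0.

S(h_4,h_6): leading monomials are coprime, so the S-polynomial reduces to 0 (Buchberger's first criterion).
S(h_5,h_6): leading monomials are coprime, so the S-polynomial reduces to 0 (Buchberger's first criterion).
S(f_1,h_7): lcm = xy. S = -3y^{2} - 2x + 3.
  leading term y^{2}: subtract (-2)·h_5 from -3y^{2} - 2x + 3 → -2x - 2
  leading term x: subtract (-1)·h_6 from -2x - 2 → -y - 2
  leading term y: subtract (-2)·h_7 from -y - 2 → 0
  remainder 0.

S(f_2,h_7): leading monomials are coprime, so the S-polynomial reduces to 0 (Buchberger's first criterion).
S(f_3,h_7): leading monomials are coprime, so the S-polynomial reduces to 0 (Buchberger's first criterion).
S(h_4,h_7): lcm = y^{3}. S = -y^{2} - 2x + 3y + 1.
  leading term y^{2}: subtract (-3)·h_5 from -y^{2} - 2x + 3y + 1 → -2x + 3y - 3
  leading term x: subtract (-1)·h_6 from -2x + 3y - 3 → 2y - 3
  leading term y: subtract (-3)·h_7 from 2y - 3 → 0
  remainder 0.

S(h_5,h_7): lcm = y^{2}. S = -2y + 3.
  leading term y: subtract (3)·h_7 from -2y + 3 → 0
  remainder 0.

S(h_6,h_7): leading monomials are coprime, so the S-polynomial reduces to 0 (Buchberger's first criterion).
Every S-polynomial of the final basis reduces to 0, so we have a Gröbner basis.
Inter-reduce: drop elements whose leading term is divisible by another's, tail-reduce, and make monic.
Reduced Gröbner basis: {x + 1, y + 2}.
Label its elements g_1 = x + 1, g_2 = y + 2.

Reduce p = -3xy - 3x + 3y + 2 modulo G:
  leading term xy: subtract (-3y)·g_1 from -3xy - 3x + 3y + 2 → -3x - y + 2
  leading term x: subtract (-3)·g_1 from -3x - y + 2 → -y - 2
  leading term y: subtract (-1)·g_2 from -y - 2 → 0
  normal form = 0.
Since the normal form is 0, p ∈ I.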